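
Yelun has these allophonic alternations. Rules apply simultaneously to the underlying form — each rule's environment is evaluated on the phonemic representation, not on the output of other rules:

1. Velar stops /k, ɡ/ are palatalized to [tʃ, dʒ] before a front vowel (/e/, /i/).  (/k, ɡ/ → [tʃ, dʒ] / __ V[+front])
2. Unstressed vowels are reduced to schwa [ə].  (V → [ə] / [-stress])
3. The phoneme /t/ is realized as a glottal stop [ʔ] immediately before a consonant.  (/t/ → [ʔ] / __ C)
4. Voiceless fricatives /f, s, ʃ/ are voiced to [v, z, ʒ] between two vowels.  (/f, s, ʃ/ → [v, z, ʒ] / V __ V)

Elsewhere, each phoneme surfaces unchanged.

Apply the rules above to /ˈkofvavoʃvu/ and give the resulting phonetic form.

[ˈkofvəvəʃvə]

/k/ (word-initial) fails the environment for rule 1, so it stays [k].
/o/ (between /k/ and /f/) is in the target of rule 2 but the environment (in an unstressed syllable) is not met → [o].
/f/ (between /o/ and /v/): rule 4 targets it, but not between two vowels → unchanged [f].
/v/ stays [v].
Rule 2 applies to /a/ (between /v/ and /v/: in an unstressed syllable) → [ə].
/v/ — not in any rule's target class → [v].
/o/ meets the environment for rule 2 (in an unstressed syllable) → [ə].
/ʃ/ — between /o/ and /v/; rule 4 does not apply here → [ʃ].
/v/ stays [v].
Rule 2 applies to /u/ (word-final: in an unstressed syllable) → [ə].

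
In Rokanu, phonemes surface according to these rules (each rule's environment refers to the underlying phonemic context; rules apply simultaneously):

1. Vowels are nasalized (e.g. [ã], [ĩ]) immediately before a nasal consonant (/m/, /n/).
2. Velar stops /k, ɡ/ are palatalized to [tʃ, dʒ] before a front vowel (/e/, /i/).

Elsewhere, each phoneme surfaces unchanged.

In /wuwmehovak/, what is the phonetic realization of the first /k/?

[k]

/k/ (word-final) is in the target of rule 2 but the environment (before a front vowel) is not met → [k].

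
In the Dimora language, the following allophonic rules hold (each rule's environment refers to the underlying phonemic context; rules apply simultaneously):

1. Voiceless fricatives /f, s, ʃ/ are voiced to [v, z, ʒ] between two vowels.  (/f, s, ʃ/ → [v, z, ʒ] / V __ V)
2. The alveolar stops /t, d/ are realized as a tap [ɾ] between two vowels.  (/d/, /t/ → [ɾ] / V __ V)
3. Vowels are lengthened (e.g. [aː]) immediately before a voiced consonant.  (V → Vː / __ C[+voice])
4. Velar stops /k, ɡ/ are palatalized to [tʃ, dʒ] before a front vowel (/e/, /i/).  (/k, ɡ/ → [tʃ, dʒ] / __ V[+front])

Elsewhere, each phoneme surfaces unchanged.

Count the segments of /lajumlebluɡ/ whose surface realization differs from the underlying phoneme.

Segments that undergo a rule: /a/ → [aː] (rule 3); /u/ → [uː] (rule 3); /e/ → [eː] (rule 3); /u/ → [uː] (rule 3).
All other segments surface unchanged.

4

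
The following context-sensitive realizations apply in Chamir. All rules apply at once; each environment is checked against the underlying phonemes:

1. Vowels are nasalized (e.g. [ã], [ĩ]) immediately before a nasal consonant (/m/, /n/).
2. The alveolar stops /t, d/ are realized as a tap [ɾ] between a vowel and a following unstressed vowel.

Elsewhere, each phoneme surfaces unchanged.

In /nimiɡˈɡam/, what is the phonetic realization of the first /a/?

/a/ meets the environment for rule 1 (before a nasal consonant) → [ã].

[ã]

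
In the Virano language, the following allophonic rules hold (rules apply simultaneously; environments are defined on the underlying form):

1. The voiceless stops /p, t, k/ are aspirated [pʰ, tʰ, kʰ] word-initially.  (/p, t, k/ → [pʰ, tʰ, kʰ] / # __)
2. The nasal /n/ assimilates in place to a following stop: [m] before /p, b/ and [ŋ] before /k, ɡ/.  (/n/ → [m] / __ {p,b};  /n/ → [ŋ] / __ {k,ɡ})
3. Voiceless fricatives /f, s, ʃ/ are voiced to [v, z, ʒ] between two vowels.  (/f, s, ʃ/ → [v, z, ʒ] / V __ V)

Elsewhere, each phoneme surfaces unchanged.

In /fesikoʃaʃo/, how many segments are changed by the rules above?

Segments that undergo a rule: /s/ → [z] (rule 3); /ʃ/ → [ʒ] (rule 3); /ʃ/ → [ʒ] (rule 3).
All other segments surface unchanged.

3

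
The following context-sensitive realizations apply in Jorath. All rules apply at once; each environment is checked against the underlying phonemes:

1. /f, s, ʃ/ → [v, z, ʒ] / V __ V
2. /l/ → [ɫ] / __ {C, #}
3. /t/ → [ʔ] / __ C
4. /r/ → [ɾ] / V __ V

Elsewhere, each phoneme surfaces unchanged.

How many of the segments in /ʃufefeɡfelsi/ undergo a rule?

Segments that undergo a rule: /f/ → [v] (rule 1); /f/ → [v] (rule 1); /l/ → [ɫ] (rule 2).
All other segments surface unchanged.

3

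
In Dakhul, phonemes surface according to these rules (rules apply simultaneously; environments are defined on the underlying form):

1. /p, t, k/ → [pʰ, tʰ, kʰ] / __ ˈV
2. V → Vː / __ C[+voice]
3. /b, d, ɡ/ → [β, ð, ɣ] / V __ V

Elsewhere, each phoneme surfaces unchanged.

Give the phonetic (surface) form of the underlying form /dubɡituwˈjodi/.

/d/ (word-initial) fails the environment for rule 3, so it stays [d].
/u/ — between /d/ and /b/, before a voiced consonant — surfaces as [uː] (rule 2).
/b/ (between /u/ and /ɡ/): rule 3 targets it, but not between two vowels → unchanged [b].
/ɡ/ (between /b/ and /i/) is in the target of rule 3 but the environment (between two vowels) is not met → [ɡ].
/i/ (between /ɡ/ and /t/) fails the environment for rule 2, so it stays [i].
/t/ (between /i/ and /u/) fails the environment for rule 1, so it stays [t].
/u/ — between /t/ and /w/, before a voiced consonant — surfaces as [uː] (rule 2).
/w/ — not in any rule's target class → [w].
/j/ stays [j].
Rule 2 applies to /o/ (between /j/ and /d/: before a voiced consonant) → [oː].
/d/ meets the environment for rule 3 (between two vowels) → [ð].
/i/ — word-final; rule 2 does not apply here → [i].

[duːbɡituːwˈjoːði]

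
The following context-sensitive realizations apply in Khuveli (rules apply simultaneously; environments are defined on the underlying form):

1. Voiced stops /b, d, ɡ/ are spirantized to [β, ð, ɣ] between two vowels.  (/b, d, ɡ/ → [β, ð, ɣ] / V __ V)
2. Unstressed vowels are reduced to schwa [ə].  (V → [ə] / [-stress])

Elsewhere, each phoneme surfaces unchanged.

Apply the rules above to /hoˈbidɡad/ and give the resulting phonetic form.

[həˈβidɡəd]

/h/ (word-initial) is unaffected → [h].
/o/ (between /h/ and /b/) occurs in an unstressed syllable → [ə] by rule 2.
/b/ (between /o/ and /i/): between two vowels, so rule 1 applies → [β].
/i/ (between /b/ and /d/) fails the environment for rule 2, so it stays [i].
/d/ (between /i/ and /ɡ/): rule 1 targets it, but not between two vowels → unchanged [d].
/ɡ/ (between /d/ and /a/): rule 1 targets it, but not between two vowels → unchanged [ɡ].
/a/ (between /ɡ/ and /d/): in an unstressed syllable, so rule 2 applies → [ə].
/d/ (word-final): rule 1 targets it, but not between two vowels → unchanged [d].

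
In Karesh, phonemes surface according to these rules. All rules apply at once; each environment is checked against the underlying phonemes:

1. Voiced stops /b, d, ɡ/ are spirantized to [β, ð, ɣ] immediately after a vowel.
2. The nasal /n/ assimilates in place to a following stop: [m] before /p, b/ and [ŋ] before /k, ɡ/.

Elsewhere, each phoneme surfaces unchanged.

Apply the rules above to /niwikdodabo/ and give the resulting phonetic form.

[niwikdoðaβo]

/n/ (word-initial): rule 2 targets it, but not before a labial or velar stop → unchanged [n].
/i/ (between /n/ and /w/) is unaffected → [i].
/w/ — not in any rule's target class → [w].
/i/ — not in any rule's target class → [i].
/k/ (between /i/ and /d/) is unaffected → [k].
/d/ — between /k/ and /o/; rule 1 does not apply here → [d].
/o/ (between /d/ and /d/): no rule targets it → [o].
/d/ meets the environment for rule 1 (immediately after a vowel) → [ð].
/a/ stays [a].
/b/ meets the environment for rule 1 (immediately after a vowel) → [β].
/o/ — not in any rule's target class → [o].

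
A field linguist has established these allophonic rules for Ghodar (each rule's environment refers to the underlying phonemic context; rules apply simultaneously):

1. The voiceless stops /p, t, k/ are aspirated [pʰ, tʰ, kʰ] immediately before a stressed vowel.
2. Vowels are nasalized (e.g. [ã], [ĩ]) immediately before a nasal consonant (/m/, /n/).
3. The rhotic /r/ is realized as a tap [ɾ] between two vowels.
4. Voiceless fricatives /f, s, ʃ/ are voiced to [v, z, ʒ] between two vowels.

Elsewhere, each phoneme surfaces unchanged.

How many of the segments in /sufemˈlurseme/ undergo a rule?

Segments that undergo a rule: /f/ → [v] (rule 4); /e/ → [ẽ] (rule 2); /e/ → [ẽ] (rule 2).
All other segments surface unchanged.

3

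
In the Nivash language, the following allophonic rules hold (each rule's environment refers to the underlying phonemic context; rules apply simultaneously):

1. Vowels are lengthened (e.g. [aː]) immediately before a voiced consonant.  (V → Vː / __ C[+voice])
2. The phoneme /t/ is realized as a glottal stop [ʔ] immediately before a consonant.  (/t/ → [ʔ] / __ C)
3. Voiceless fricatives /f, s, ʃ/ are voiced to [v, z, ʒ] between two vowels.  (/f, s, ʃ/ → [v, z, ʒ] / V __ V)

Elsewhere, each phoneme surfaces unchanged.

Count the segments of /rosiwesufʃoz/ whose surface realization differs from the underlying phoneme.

Segments that undergo a rule: /s/ → [z] (rule 3); /i/ → [iː] (rule 1); /s/ → [z] (rule 3); /o/ → [oː] (rule 1).
All other segments surface unchanged.

4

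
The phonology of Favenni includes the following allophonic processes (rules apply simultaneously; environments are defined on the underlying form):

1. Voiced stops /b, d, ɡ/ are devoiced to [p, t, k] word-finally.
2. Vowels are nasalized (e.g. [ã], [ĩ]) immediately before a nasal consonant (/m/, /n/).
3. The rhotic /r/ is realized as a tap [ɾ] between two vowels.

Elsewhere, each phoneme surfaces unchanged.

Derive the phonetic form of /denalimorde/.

/d/ (word-initial) is in the target of rule 1 but the environment (word-finally) is not met → [d].
/e/ — between /d/ and /n/, before a nasal consonant — surfaces as [ẽ] (rule 2).
/n/ — not in any rule's target class → [n].
/a/ — between /n/ and /l/; rule 2 does not apply here → [a].
/l/ (between /a/ and /i/) is unaffected → [l].
/i/ meets the environment for rule 2 (before a nasal consonant) → [ĩ].
/m/ — not in any rule's target class → [m].
/o/ — between /m/ and /r/; rule 2 does not apply here → [o].
/r/ (between /o/ and /d/): rule 3 targets it, but not between two vowels → unchanged [r].
/d/ (between /r/ and /e/): rule 1 targets it, but not word-finally → unchanged [d].
/e/ (word-final) fails the environment for rule 2, so it stays [e].

[dẽnalĩmorde]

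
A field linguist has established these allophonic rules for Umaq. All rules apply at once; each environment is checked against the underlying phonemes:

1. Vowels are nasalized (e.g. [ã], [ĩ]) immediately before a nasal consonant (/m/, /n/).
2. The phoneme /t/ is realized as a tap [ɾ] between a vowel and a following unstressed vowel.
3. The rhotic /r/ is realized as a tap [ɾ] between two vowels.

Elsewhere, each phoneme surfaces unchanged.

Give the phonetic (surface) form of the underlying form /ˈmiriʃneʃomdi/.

/m/ stays [m].
/i/ (between /m/ and /r/): rule 1 targets it, but not before a nasal consonant → unchanged [i].
/r/ (between /i/ and /i/): between two vowels, so rule 3 applies → [ɾ].
/i/ (between /r/ and /ʃ/): rule 1 targets it, but not before a nasal consonant → unchanged [i].
/ʃ/ stays [ʃ].
/n/ (between /ʃ/ and /e/): no rule targets it → [n].
/e/ — between /n/ and /ʃ/; rule 1 does not apply here → [e].
/ʃ/ (between /e/ and /o/) is unaffected → [ʃ].
/o/ meets the environment for rule 1 (before a nasal consonant) → [õ].
/m/ — not in any rule's target class → [m].
/d/ (between /m/ and /i/) is unaffected → [d].
/i/ (word-final) is in the target of rule 1 but the environment (before a nasal consonant) is not met → [i].

[ˈmiɾiʃneʃõmdi]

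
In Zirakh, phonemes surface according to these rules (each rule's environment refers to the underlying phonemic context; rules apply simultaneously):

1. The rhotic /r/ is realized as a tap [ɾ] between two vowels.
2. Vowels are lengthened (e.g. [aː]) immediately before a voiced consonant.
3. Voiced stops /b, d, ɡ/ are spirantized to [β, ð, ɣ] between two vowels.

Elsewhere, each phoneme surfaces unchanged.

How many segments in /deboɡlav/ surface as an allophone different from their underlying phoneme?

4

Segments that undergo a rule: /e/ → [eː] (rule 2); /b/ → [β] (rule 3); /o/ → [oː] (rule 2); /a/ → [aː] (rule 2).
All other segments surface unchanged.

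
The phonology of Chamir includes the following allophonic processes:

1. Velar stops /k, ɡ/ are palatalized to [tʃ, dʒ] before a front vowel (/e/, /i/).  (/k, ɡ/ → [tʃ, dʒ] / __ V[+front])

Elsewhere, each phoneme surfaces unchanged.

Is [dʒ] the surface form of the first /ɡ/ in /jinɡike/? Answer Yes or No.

Yes

/ɡ/ — between /n/ and /i/, before a front vowel — surfaces as [dʒ] (rule 1).
The actual realization is [dʒ], which matches [dʒ].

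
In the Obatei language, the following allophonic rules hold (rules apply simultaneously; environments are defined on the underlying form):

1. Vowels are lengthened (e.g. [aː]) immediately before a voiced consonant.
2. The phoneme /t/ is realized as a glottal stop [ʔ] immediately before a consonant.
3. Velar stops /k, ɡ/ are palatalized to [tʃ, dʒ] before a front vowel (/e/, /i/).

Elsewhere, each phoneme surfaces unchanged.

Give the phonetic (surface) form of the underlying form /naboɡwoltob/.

[naːboːɡwoːltoːb]

/a/ (between /n/ and /b/): before a voiced consonant, so rule 1 applies → [aː].
/o/ — between /b/ and /ɡ/, before a voiced consonant — surfaces as [oː] (rule 1).
/ɡ/ — between /o/ and /w/; rule 3 does not apply here → [ɡ].
/o/ meets the environment for rule 1 (before a voiced consonant) → [oː].
/t/ (between /l/ and /o/) fails the environment for rule 2, so it stays [t].
/o/ (between /t/ and /b/): before a voiced consonant, so rule 1 applies → [oː].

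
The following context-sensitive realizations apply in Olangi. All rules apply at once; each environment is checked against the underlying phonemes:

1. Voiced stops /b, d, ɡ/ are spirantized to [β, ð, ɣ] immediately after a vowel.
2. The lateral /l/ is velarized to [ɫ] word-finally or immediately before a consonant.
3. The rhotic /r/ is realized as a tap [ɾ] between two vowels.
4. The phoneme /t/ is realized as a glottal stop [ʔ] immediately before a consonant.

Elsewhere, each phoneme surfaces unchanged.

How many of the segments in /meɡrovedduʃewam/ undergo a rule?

2

Segments that undergo a rule: /ɡ/ → [ɣ] (rule 1); /d/ → [ð] (rule 1).
All other segments surface unchanged.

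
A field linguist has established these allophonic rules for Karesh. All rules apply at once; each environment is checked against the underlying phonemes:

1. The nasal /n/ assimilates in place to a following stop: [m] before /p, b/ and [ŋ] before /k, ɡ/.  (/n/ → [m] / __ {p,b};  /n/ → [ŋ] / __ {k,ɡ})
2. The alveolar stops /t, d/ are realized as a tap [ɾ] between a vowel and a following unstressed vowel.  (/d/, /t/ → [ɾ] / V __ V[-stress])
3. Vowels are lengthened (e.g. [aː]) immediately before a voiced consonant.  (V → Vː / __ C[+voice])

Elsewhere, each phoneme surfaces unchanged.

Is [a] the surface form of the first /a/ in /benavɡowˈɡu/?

Rule 3 applies to /a/ (between /n/ and /v/: before a voiced consonant) → [aː].
The actual realization is [aː], not [a].

No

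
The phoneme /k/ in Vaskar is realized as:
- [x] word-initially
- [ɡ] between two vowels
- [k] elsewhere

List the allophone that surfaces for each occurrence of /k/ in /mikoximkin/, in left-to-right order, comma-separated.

Occurrence 1 (position 3): between two vowels → [ɡ].
Occurrence 2 (position 8): no conditioning environment matches → elsewhere allophone [k].

[ɡ], [k]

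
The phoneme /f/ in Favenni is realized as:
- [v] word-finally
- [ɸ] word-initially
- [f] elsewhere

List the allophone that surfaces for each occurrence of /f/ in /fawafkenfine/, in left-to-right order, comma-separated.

Occurrence 1 (position 1): word-initially → [ɸ].
Occurrence 2 (position 5): no conditioning environment matches → elsewhere allophone [f].
Occurrence 3 (position 9): no conditioning environment matches → elsewhere allophone [f].

[ɸ], [f], [f]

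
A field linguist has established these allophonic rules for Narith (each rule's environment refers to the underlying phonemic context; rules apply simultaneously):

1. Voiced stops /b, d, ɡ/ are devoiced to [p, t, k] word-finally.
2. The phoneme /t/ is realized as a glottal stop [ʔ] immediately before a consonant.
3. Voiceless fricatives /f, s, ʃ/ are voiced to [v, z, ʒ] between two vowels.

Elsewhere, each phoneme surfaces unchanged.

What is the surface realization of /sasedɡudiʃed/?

[sazedɡudiʒet]

/s/ (word-initial): rule 3 targets it, but not between two vowels → unchanged [s].
/a/ stays [a].
Rule 3 applies to /s/ (between /a/ and /e/: between two vowels) → [z].
/e/ — not in any rule's target class → [e].
/d/ — between /e/ and /ɡ/; rule 1 does not apply here → [d].
/ɡ/ (between /d/ and /u/): rule 1 targets it, but not word-finally → unchanged [ɡ].
/u/ — not in any rule's target class → [u].
/d/ — between /u/ and /i/; rule 1 does not apply here → [d].
/i/ (between /d/ and /ʃ/): no rule targets it → [i].
/ʃ/ meets the environment for rule 3 (between two vowels) → [ʒ].
/e/ stays [e].
/d/ (word-final): word-finally, so rule 1 applies → [t].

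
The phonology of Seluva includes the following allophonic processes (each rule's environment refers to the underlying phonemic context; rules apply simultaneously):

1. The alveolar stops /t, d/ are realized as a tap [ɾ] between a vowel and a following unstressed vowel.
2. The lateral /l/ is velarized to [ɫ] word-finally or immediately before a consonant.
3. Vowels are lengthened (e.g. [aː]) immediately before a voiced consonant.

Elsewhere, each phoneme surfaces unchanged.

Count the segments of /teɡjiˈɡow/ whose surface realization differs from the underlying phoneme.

Segments that undergo a rule: /e/ → [eː] (rule 3); /i/ → [iː] (rule 3); /o/ → [oː] (rule 3).
All other segments surface unchanged.

3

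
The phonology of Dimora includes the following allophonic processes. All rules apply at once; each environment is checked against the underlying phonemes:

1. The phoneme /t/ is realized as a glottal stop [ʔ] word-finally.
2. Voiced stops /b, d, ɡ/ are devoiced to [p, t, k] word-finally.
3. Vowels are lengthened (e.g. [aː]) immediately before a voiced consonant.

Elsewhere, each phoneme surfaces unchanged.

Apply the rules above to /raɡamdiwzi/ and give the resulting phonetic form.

[raːɡaːmdiːwzi]

/r/ (word-initial) is unaffected → [r].
/a/ — between /r/ and /ɡ/, before a voiced consonant — surfaces as [aː] (rule 3).
/ɡ/ (between /a/ and /a/) is in the target of rule 2 but the environment (word-finally) is not met → [ɡ].
/a/ meets the environment for rule 3 (before a voiced consonant) → [aː].
/m/ — not in any rule's target class → [m].
/d/ (between /m/ and /i/): rule 2 targets it, but not word-finally → unchanged [d].
/i/ (between /d/ and /w/): before a voiced consonant, so rule 3 applies → [iː].
/w/ (between /i/ and /z/) is unaffected → [w].
/z/ (between /w/ and /i/): no rule targets it → [z].
/i/ — word-final; rule 3 does not apply here → [i].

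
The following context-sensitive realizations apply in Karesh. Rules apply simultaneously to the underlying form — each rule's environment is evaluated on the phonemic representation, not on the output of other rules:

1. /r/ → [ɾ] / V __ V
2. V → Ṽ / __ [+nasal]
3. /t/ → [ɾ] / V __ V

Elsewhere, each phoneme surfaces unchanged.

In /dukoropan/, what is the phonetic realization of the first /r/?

[ɾ]

/r/ meets the environment for rule 1 (between two vowels) → [ɾ].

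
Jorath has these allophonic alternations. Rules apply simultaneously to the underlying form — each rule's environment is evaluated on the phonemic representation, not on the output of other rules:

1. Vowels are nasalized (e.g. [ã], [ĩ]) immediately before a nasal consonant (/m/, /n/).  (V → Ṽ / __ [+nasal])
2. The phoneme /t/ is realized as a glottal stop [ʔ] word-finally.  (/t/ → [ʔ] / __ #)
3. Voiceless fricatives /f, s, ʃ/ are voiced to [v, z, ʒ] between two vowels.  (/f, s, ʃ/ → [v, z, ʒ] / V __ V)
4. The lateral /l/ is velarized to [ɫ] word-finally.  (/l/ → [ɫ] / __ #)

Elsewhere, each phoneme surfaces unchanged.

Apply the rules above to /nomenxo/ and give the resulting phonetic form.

/o/ (between /n/ and /m/): before a nasal consonant, so rule 1 applies → [õ].
Rule 1 applies to /e/ (between /m/ and /n/: before a nasal consonant) → [ẽ].
/o/ (word-final): rule 1 targets it, but not before a nasal consonant → unchanged [o].

[nõmẽnxo]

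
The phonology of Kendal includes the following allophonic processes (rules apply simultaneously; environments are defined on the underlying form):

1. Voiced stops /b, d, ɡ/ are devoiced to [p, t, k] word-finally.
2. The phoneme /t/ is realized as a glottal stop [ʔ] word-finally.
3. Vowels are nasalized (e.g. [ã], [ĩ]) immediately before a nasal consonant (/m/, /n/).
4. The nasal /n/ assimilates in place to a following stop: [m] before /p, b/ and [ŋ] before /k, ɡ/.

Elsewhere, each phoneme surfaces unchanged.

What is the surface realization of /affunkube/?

[affũŋkube]

/a/ (word-initial) is in the target of rule 3 but the environment (before a nasal consonant) is not met → [a].
/f/ — not in any rule's target class → [f].
/f/ (between /f/ and /u/) is unaffected → [f].
/u/ (between /f/ and /n/): before a nasal consonant, so rule 3 applies → [ũ].
/n/ (between /u/ and /k/): before a labial or velar stop, so rule 4 applies → [ŋ].
/k/ — not in any rule's target class → [k].
/u/ (between /k/ and /b/) is in the target of rule 3 but the environment (before a nasal consonant) is not met → [u].
/b/ (between /u/ and /e/) is in the target of rule 1 but the environment (word-finally) is not met → [b].
/e/ — word-final; rule 3 does not apply here → [e].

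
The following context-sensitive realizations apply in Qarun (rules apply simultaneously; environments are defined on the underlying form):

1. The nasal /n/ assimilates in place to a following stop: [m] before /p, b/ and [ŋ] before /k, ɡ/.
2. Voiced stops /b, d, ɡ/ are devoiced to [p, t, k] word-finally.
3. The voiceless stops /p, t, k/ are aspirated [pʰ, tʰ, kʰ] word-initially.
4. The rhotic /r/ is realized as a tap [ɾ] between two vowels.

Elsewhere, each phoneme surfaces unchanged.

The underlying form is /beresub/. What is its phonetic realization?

[beɾesup]

/b/ (word-initial) fails the environment for rule 2, so it stays [b].
/e/ — not in any rule's target class → [e].
/r/ — between /e/ and /e/, between two vowels — surfaces as [ɾ] (rule 4).
/e/ (between /r/ and /s/) is unaffected → [e].
/s/ — not in any rule's target class → [s].
/u/ stays [u].
/b/ (word-final) occurs word-finally → [p] by rule 2.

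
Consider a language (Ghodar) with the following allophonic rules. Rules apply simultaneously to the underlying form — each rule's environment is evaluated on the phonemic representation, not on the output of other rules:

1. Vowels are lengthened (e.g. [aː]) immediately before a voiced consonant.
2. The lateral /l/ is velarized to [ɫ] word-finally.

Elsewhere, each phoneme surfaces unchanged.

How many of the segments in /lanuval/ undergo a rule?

4

Segments that undergo a rule: /a/ → [aː] (rule 1); /u/ → [uː] (rule 1); /a/ → [aː] (rule 1); /l/ → [ɫ] (rule 2).
All other segments surface unchanged.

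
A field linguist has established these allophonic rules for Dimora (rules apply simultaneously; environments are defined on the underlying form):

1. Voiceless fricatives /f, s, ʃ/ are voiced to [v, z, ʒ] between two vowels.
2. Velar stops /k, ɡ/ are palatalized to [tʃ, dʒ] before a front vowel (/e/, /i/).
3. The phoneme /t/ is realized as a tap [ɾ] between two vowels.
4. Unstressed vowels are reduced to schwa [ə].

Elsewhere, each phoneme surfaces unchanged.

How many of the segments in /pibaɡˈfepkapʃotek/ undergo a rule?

Segments that undergo a rule: /i/ → [ə] (rule 4); /a/ → [ə] (rule 4); /a/ → [ə] (rule 4); /o/ → [ə] (rule 4); /t/ → [ɾ] (rule 3); /e/ → [ə] (rule 4).
All other segments surface unchanged.

6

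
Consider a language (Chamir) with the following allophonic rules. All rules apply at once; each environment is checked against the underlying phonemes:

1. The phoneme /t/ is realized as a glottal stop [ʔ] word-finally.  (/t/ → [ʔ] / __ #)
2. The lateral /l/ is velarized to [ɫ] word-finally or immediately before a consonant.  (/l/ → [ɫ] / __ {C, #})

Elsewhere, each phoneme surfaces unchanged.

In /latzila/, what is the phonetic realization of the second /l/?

[l]

/l/ (between /i/ and /a/) fails the environment for rule 2, so it stays [l].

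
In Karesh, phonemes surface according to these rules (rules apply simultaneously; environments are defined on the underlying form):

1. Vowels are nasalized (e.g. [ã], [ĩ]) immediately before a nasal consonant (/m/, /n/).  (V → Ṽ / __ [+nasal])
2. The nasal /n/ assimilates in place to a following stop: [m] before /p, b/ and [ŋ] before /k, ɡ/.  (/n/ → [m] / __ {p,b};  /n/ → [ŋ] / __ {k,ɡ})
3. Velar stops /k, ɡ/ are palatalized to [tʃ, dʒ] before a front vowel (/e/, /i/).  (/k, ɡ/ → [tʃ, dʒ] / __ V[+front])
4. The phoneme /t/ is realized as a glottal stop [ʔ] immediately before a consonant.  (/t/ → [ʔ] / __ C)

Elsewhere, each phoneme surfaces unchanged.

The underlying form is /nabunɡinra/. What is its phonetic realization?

/n/ (word-initial): rule 2 targets it, but not before a labial or velar stop → unchanged [n].
/a/ (between /n/ and /b/) fails the environment for rule 1, so it stays [a].
/b/ stays [b].
/u/ — between /b/ and /n/, before a nasal consonant — surfaces as [ũ] (rule 1).
/n/ meets the environment for rule 2 (before a labial or velar stop) → [ŋ].
/ɡ/ meets the environment for rule 3 (before a front vowel) → [dʒ].
/i/ (between /ɡ/ and /n/): before a nasal consonant, so rule 1 applies → [ĩ].
/n/ (between /i/ and /r/) fails the environment for rule 2, so it stays [n].
/r/ — not in any rule's target class → [r].
/a/ — word-final; rule 1 does not apply here → [a].

[nabũŋdʒĩnra]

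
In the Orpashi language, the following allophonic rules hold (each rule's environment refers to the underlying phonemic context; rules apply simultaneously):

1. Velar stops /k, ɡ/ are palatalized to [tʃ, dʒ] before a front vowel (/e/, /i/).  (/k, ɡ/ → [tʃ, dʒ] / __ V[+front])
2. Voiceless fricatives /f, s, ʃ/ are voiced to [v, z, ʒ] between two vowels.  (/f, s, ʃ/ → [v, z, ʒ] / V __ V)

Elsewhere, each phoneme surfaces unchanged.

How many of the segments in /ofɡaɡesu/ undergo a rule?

2

Segments that undergo a rule: /ɡ/ → [dʒ] (rule 1); /s/ → [z] (rule 2).
All other segments surface unchanged.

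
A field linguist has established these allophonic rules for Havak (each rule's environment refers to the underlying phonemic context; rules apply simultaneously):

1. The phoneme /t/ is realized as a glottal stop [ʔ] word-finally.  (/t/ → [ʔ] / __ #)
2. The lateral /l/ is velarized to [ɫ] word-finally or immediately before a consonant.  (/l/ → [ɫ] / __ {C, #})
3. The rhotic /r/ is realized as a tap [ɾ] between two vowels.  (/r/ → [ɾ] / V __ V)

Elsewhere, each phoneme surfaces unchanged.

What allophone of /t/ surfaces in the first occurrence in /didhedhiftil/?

/t/ (between /f/ and /i/): rule 1 targets it, but not word-finally → unchanged [t].

[t]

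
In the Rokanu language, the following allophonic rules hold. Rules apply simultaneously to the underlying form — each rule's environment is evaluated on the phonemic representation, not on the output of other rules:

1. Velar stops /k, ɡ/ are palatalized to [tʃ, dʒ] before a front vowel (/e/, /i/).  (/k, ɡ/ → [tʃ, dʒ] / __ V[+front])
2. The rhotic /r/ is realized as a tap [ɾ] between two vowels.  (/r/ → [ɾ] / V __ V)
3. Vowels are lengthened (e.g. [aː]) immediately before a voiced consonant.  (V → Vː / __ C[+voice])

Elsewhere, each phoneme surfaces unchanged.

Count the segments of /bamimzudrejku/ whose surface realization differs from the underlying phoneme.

Segments that undergo a rule: /a/ → [aː] (rule 3); /i/ → [iː] (rule 3); /u/ → [uː] (rule 3); /e/ → [eː] (rule 3).
All other segments surface unchanged.

4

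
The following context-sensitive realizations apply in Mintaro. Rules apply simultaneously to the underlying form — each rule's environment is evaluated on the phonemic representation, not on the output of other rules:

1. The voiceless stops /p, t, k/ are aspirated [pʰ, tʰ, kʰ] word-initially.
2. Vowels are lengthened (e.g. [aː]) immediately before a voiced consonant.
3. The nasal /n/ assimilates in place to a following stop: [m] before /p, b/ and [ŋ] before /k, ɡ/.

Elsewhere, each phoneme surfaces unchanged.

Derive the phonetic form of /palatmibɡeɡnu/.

/p/ meets the environment for rule 1 (word-initially) → [pʰ].
/a/ (between /p/ and /l/): before a voiced consonant, so rule 2 applies → [aː].
/a/ — between /l/ and /t/; rule 2 does not apply here → [a].
/t/ (between /a/ and /m/) is in the target of rule 1 but the environment (word-initially) is not met → [t].
/i/ (between /m/ and /b/): before a voiced consonant, so rule 2 applies → [iː].
/e/ (between /ɡ/ and /ɡ/) occurs before a voiced consonant → [eː] by rule 2.
/n/ (between /ɡ/ and /u/) is in the target of rule 3 but the environment (before a labial or velar stop) is not met → [n].
/u/ (word-final) fails the environment for rule 2, so it stays [u].

[pʰaːlatmiːbɡeːɡnu]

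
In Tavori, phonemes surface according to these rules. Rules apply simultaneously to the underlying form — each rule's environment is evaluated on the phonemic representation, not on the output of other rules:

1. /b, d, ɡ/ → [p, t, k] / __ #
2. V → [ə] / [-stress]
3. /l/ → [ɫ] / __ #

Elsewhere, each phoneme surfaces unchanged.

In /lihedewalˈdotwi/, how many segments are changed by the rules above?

Segments that undergo a rule: /i/ → [ə] (rule 2); /e/ → [ə] (rule 2); /e/ → [ə] (rule 2); /a/ → [ə] (rule 2); /i/ → [ə] (rule 2).
All other segments surface unchanged.

5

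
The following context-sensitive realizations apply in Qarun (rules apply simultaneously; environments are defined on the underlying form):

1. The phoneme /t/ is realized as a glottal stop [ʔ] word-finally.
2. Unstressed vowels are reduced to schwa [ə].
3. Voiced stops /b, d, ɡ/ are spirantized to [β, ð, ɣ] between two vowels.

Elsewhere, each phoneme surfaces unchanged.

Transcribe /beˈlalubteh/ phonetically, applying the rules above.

/b/ (word-initial) fails the environment for rule 3, so it stays [b].
/e/ — between /b/ and /l/, in an unstressed syllable — surfaces as [ə] (rule 2).
/l/ stays [l].
/a/ (between /l/ and /l/): rule 2 targets it, but not in an unstressed syllable → unchanged [a].
/l/ — not in any rule's target class → [l].
/u/ (between /l/ and /b/) occurs in an unstressed syllable → [ə] by rule 2.
/b/ (between /u/ and /t/): rule 3 targets it, but not between two vowels → unchanged [b].
/t/ (between /b/ and /e/) is in the target of rule 1 but the environment (word-finally) is not met → [t].
/e/ meets the environment for rule 2 (in an unstressed syllable) → [ə].
/h/ — not in any rule's target class → [h].

[bəˈlaləbtəh]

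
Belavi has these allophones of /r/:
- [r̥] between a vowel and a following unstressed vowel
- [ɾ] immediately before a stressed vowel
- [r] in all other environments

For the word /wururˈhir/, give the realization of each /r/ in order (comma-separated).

[r̥], [r], [r]

Occurrence 1 (position 3): between a vowel and a following unstressed vowel → [r̥].
Occurrence 2 (position 5): no conditioning environment matches → elsewhere allophone [r].
Occurrence 3 (position 8): no conditioning environment matches → elsewhere allophone [r].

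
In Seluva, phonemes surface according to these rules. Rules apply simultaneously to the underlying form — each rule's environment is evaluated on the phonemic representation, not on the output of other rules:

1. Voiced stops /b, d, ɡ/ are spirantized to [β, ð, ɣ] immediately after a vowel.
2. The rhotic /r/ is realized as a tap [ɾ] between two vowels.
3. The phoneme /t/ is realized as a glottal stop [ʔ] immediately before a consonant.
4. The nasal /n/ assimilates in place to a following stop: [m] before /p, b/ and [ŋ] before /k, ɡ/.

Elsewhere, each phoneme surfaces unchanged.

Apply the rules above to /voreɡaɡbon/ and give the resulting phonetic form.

[voɾeɣaɣbon]

/v/ stays [v].
/o/ (between /v/ and /r/): no rule targets it → [o].
Rule 2 applies to /r/ (between /o/ and /e/: between two vowels) → [ɾ].
/e/ (between /r/ and /ɡ/) is unaffected → [e].
Rule 1 applies to /ɡ/ (between /e/ and /a/: immediately after a vowel) → [ɣ].
/a/ — not in any rule's target class → [a].
/ɡ/ (between /a/ and /b/): immediately after a vowel, so rule 1 applies → [ɣ].
/b/ (between /ɡ/ and /o/) is in the target of rule 1 but the environment (immediately after a vowel) is not met → [b].
/o/ (between /b/ and /n/): no rule targets it → [o].
/n/ (word-final): rule 4 targets it, but not before a labial or velar stop → unchanged [n].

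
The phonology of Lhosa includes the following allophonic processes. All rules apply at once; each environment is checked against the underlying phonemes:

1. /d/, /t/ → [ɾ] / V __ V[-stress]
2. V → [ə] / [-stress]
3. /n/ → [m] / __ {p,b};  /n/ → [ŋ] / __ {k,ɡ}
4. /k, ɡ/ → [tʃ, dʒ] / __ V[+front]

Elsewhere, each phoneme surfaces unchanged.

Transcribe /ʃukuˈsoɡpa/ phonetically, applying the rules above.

/ʃ/ (word-initial) is unaffected → [ʃ].
/u/ (between /ʃ/ and /k/): in an unstressed syllable, so rule 2 applies → [ə].
/k/ (between /u/ and /u/) is in the target of rule 4 but the environment (before a front vowel) is not met → [k].
/u/ — between /k/ and /s/, in an unstressed syllable — surfaces as [ə] (rule 2).
/s/ (between /u/ and /o/) is unaffected → [s].
/o/ — between /s/ and /ɡ/; rule 2 does not apply here → [o].
/ɡ/ (between /o/ and /p/) is in the target of rule 4 but the environment (before a front vowel) is not met → [ɡ].
/p/ (between /ɡ/ and /a/): no rule targets it → [p].
Rule 2 applies to /a/ (word-final: in an unstressed syllable) → [ə].

[ʃəkəˈsoɡpə]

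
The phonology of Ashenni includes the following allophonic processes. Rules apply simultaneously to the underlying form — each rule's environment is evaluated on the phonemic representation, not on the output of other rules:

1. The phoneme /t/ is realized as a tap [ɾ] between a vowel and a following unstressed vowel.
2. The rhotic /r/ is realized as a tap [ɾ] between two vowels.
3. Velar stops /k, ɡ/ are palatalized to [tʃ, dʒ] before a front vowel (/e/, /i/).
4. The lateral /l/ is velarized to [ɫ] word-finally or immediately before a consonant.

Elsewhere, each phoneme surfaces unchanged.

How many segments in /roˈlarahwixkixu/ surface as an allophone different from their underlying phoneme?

2

Segments that undergo a rule: /r/ → [ɾ] (rule 2); /k/ → [tʃ] (rule 3).
All other segments surface unchanged.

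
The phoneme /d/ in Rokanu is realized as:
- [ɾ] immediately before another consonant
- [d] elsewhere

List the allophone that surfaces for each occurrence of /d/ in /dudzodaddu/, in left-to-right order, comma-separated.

Occurrence 1 (position 1): no conditioning environment matches → elsewhere allophone [d].
Occurrence 2 (position 3): immediately before another consonant → [ɾ].
Occurrence 3 (position 6): no conditioning environment matches → elsewhere allophone [d].
Occurrence 4 (position 8): immediately before another consonant → [ɾ].
Occurrence 5 (position 9): no conditioning environment matches → elsewhere allophone [d].

[d], [ɾ], [d], [ɾ], [d]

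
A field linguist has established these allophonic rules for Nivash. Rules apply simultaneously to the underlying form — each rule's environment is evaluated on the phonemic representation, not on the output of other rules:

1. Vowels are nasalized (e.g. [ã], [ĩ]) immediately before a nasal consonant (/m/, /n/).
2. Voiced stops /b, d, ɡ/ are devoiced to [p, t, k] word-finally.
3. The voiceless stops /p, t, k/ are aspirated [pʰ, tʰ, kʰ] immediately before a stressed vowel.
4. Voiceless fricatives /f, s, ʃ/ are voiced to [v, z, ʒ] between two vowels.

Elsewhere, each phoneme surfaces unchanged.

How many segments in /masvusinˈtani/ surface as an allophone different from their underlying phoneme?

Segments that undergo a rule: /s/ → [z] (rule 4); /i/ → [ĩ] (rule 1); /t/ → [tʰ] (rule 3); /a/ → [ã] (rule 1).
All other segments surface unchanged.

4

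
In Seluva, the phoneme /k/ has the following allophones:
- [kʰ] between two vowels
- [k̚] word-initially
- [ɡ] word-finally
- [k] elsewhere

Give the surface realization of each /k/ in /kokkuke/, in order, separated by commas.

[k̚], [k], [k], [kʰ]

Occurrence 1 (position 1): word-initially → [k̚].
Occurrence 2 (position 3): no conditioning environment matches → elsewhere allophone [k].
Occurrence 3 (position 4): no conditioning environment matches → elsewhere allophone [k].
Occurrence 4 (position 6): between two vowels → [kʰ].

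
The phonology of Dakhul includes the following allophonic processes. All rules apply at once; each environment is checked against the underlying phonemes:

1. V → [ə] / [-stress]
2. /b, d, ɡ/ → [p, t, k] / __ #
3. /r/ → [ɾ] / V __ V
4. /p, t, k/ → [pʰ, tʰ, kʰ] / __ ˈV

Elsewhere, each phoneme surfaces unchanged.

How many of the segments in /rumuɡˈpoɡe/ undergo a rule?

Segments that undergo a rule: /u/ → [ə] (rule 1); /u/ → [ə] (rule 1); /p/ → [pʰ] (rule 4); /e/ → [ə] (rule 1).
All other segments surface unchanged.

4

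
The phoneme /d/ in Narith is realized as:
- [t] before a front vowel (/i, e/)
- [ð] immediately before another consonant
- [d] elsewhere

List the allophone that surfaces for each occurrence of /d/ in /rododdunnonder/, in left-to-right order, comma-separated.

[d], [ð], [d], [t]

Occurrence 1 (position 3): no conditioning environment matches → elsewhere allophone [d].
Occurrence 2 (position 5): immediately before another consonant → [ð].
Occurrence 3 (position 6): no conditioning environment matches → elsewhere allophone [d].
Occurrence 4 (position 12): before a front vowel (/i, e/) → [t].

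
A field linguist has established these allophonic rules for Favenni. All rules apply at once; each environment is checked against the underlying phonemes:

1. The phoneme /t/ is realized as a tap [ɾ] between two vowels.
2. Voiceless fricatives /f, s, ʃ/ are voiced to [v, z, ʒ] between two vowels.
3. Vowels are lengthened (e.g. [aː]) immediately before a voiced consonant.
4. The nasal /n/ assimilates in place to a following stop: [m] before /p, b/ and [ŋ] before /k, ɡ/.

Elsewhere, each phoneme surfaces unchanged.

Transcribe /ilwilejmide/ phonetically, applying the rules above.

/i/ (word-initial): before a voiced consonant, so rule 3 applies → [iː].
/l/ (between /i/ and /w/) is unaffected → [l].
/w/ (between /l/ and /i/): no rule targets it → [w].
/i/ (between /w/ and /l/) occurs before a voiced consonant → [iː] by rule 3.
/l/ (between /i/ and /e/) is unaffected → [l].
/e/ (between /l/ and /j/): before a voiced consonant, so rule 3 applies → [eː].
/j/ stays [j].
/m/ (between /j/ and /i/) is unaffected → [m].
/i/ — between /m/ and /d/, before a voiced consonant — surfaces as [iː] (rule 3).
/d/ (between /i/ and /e/): no rule targets it → [d].
/e/ (word-final) is in the target of rule 3 but the environment (before a voiced consonant) is not met → [e].

[iːlwiːleːjmiːde]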